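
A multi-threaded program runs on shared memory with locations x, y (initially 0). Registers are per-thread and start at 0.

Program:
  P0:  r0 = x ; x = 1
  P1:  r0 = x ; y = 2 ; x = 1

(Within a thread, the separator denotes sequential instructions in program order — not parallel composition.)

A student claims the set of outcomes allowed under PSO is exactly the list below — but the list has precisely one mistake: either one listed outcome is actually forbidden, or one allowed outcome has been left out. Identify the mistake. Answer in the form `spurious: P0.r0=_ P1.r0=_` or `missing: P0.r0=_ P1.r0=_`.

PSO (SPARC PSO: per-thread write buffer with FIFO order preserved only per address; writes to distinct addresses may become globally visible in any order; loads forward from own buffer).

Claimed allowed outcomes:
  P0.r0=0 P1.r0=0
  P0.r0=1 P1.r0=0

missing: P0.r0=0 P1.r0=1

outcome vector order: (P0.r0,P1.r0)
PSO (3): <0 0>; <0 1>; <1 0>
PSO∖claimed = {<0 1>}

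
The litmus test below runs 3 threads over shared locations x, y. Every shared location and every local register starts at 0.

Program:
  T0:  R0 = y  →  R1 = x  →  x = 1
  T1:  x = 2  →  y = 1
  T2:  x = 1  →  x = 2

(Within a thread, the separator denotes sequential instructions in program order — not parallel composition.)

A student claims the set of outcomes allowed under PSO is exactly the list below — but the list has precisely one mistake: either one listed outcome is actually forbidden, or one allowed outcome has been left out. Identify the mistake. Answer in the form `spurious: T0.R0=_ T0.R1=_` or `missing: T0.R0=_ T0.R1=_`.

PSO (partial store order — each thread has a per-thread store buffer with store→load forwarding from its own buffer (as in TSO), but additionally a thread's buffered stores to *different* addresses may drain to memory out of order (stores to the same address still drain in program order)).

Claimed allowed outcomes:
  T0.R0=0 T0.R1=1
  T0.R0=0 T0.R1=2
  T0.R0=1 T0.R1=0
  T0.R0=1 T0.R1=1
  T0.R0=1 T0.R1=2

missing: T0.R0=0 T0.R1=0

outcome vector order: (T0.R0,T0.R1)
PSO: 6 outcomes — {(0,0), (0,1), (0,2), (1,0), (1,1), (1,2)}
PSO∖claimed = {(0,0)}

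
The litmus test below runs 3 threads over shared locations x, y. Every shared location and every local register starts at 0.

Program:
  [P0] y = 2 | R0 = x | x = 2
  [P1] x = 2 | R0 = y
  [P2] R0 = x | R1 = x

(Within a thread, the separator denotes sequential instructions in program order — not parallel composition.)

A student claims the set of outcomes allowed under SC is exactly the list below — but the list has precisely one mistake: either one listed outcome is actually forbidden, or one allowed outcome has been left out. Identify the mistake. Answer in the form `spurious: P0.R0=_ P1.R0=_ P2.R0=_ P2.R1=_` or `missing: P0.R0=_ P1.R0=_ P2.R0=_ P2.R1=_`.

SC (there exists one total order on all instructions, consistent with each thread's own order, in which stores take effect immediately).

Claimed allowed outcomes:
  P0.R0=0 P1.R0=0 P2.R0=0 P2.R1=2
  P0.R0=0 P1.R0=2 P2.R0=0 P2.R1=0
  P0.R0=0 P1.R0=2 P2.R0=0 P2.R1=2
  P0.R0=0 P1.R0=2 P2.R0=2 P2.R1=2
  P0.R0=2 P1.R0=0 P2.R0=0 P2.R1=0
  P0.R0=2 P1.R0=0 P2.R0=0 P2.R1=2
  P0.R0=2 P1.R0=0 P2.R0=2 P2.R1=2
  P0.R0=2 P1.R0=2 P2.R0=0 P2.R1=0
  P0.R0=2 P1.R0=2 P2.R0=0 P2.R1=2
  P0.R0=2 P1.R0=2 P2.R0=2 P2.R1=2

spurious: P0.R0=0 P1.R0=0 P2.R0=0 P2.R1=2

outcome vector order: (P0.R0,P1.R0,P2.R0,P2.R1)
SC (9): 0/2/0/0 0/2/0/2 0/2/2/2 2/0/0/0 2/0/0/2 2/0/2/2 2/2/0/0 2/2/0/2 2/2/2/2
claimed∖SC = {0/0/0/2}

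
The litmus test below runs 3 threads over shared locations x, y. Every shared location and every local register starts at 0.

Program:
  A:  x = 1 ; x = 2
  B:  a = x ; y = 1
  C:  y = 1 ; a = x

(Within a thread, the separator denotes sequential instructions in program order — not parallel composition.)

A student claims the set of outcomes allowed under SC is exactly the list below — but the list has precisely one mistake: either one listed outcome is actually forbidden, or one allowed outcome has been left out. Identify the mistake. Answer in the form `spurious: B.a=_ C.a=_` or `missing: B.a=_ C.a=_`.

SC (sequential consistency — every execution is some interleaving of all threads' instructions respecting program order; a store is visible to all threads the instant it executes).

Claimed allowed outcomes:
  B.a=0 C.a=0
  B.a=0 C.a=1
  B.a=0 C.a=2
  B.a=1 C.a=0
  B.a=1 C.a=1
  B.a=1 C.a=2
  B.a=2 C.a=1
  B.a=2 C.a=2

outcome vector order: (B.a,C.a)
under SC → <0 0> <0 1> <0 2> <1 0> <1 1> <1 2> <2 0> <2 1> <2 2>
SC∖claimed = {<2 0>}

missing: B.a=2 C.a=0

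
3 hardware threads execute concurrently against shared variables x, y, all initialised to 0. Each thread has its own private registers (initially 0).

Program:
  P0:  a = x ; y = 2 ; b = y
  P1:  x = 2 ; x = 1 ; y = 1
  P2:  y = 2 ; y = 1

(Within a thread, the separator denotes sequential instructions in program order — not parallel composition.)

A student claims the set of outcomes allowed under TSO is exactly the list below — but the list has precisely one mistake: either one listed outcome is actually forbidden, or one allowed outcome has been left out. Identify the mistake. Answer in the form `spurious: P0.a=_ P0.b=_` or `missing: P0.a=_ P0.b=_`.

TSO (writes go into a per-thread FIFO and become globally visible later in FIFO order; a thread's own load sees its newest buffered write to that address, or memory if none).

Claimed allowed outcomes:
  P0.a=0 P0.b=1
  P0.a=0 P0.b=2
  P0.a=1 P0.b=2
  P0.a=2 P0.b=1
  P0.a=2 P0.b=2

missing: P0.a=1 P0.b=1

outcome vector order: (P0.a,P0.b)
TSO: 6 outcomes — {(0,1) (0,2) (1,1) (1,2) (2,1) (2,2)}
TSO∖claimed = {(1,1)}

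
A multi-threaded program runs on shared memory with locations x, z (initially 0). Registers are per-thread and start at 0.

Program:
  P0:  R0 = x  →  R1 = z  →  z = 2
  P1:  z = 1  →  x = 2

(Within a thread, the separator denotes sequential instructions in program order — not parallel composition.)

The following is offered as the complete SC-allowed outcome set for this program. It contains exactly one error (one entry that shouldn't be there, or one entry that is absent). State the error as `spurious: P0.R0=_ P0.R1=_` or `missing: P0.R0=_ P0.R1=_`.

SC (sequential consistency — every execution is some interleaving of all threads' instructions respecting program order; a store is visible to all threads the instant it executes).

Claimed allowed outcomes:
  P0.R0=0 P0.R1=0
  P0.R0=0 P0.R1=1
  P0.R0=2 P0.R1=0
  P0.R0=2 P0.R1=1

spurious: P0.R0=2 P0.R1=0

outcome vector order: (P0.R0,P0.R1)
under SC → 0/0 0/1 2/1
claimed∖SC = {2/0}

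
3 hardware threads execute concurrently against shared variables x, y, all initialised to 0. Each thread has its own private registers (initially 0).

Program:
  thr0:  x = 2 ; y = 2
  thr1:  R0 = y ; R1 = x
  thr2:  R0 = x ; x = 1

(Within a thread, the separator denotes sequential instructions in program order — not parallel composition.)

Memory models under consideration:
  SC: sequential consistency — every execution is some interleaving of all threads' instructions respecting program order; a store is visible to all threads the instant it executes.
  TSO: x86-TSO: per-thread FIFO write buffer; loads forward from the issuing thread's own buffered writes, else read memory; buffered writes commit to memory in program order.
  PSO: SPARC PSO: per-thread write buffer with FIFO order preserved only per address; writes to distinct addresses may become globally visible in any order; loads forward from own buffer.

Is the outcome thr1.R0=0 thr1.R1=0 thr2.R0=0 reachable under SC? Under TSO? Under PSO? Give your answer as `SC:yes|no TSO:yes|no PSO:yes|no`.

outcome vector order: (thr1.R0,thr1.R1,thr2.R0)
SC: 10 outcomes — {(0,0,0); (0,0,2); (0,1,0); (0,1,2); (0,2,0); (0,2,2); (2,1,0); (2,1,2); (2,2,0); (2,2,2)}
TSO: 10 outcomes — {(0,0,0); (0,0,2); (0,1,0); (0,1,2); (0,2,0); (0,2,2); (2,1,0); (2,1,2); (2,2,0); (2,2,2)}
PSO: 12 outcomes — {(0,0,0); (0,0,2); (0,1,0); (0,1,2); (0,2,0); (0,2,2); (2,0,0); (2,0,2); (2,1,0); (2,1,2); (2,2,0); (2,2,2)}
target (0,0,0) ∈ {SC,TSO,PSO}

SC:yes TSO:yes PSO:yes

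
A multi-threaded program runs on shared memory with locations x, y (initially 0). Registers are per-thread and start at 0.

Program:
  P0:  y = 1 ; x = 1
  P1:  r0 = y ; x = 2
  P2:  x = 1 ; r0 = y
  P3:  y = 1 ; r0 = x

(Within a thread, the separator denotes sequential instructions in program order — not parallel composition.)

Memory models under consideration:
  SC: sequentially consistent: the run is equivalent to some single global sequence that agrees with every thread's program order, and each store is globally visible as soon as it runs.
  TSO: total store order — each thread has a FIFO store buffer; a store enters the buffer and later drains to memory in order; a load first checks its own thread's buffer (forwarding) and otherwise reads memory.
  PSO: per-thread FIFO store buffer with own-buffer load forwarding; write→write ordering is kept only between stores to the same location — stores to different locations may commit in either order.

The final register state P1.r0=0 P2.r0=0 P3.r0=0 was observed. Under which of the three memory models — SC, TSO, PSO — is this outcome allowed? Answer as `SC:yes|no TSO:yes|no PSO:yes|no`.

SC:no TSO:yes PSO:yes

outcome vector order: (P1.r0,P2.r0,P3.r0)
SC (10): 0/0/1; 0/0/2; 0/1/0; 0/1/1; 0/1/2; 1/0/1; 1/0/2; 1/1/0; 1/1/1; 1/1/2
TSO (12): 0/0/0; 0/0/1; 0/0/2; 0/1/0; 0/1/1; 0/1/2; 1/0/0; 1/0/1; 1/0/2; 1/1/0; 1/1/1; 1/1/2
PSO (12): 0/0/0; 0/0/1; 0/0/2; 0/1/0; 0/1/1; 0/1/2; 1/0/0; 1/0/1; 1/0/2; 1/1/0; 1/1/1; 1/1/2
target 0/0/0 ∈ {TSO,PSO}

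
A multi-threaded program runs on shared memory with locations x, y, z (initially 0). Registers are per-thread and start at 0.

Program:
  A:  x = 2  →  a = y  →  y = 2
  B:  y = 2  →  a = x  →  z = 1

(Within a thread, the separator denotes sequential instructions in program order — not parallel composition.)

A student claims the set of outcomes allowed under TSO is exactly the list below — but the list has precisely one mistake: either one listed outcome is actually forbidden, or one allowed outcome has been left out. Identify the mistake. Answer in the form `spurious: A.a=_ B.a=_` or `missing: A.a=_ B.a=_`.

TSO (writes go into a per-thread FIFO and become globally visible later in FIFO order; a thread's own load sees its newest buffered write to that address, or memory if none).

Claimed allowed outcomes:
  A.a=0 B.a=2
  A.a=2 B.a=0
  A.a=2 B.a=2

missing: A.a=0 B.a=0

outcome vector order: (A.a,B.a)
[TSO] allowed = {<0 0> <0 2> <2 0> <2 2>}
TSO∖claimed = {<0 0>}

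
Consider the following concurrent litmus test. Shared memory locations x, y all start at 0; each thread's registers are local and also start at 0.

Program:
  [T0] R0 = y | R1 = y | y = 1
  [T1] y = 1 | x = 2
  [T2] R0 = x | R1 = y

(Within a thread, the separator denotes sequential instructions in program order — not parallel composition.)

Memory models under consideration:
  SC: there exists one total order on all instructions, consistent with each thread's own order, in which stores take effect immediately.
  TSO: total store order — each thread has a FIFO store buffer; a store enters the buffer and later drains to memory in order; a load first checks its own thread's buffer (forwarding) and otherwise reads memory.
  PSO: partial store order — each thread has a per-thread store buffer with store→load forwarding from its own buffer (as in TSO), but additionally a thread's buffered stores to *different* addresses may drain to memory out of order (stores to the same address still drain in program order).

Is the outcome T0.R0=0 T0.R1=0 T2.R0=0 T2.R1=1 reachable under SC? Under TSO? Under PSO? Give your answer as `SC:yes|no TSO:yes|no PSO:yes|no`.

outcome vector order: (T0.R0,T0.R1,T2.R0,T2.R1)
SC: 9 outcomes — {(0,0,0,0) (0,0,0,1) (0,0,2,1) (0,1,0,0) (0,1,0,1) (0,1,2,1) (1,1,0,0) (1,1,0,1) (1,1,2,1)}
TSO: 9 outcomes — {(0,0,0,0) (0,0,0,1) (0,0,2,1) (0,1,0,0) (0,1,0,1) (0,1,2,1) (1,1,0,0) (1,1,0,1) (1,1,2,1)}
PSO: 12 outcomes — {(0,0,0,0) (0,0,0,1) (0,0,2,0) (0,0,2,1) (0,1,0,0) (0,1,0,1) (0,1,2,0) (0,1,2,1) (1,1,0,0) (1,1,0,1) (1,1,2,0) (1,1,2,1)}
target (0,0,0,1) ∈ {SC,TSO,PSO}

SC:yes TSO:yes PSO:yes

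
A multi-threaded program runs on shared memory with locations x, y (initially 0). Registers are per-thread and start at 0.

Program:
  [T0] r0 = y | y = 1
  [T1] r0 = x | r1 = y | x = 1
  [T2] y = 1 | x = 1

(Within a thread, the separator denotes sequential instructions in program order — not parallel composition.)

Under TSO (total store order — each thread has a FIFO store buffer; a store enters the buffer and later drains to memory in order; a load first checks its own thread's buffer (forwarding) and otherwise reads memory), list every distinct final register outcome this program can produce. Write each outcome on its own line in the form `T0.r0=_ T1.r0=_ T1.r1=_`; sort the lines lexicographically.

T0.r0=0 T1.r0=0 T1.r1=0
T0.r0=0 T1.r0=0 T1.r1=1
T0.r0=0 T1.r0=1 T1.r1=1
T0.r0=1 T1.r0=0 T1.r1=0
T0.r0=1 T1.r0=0 T1.r1=1
T0.r0=1 T1.r0=1 T1.r1=1

outcome vector order: (T0.r0,T1.r0,T1.r1)
|TSO outcomes| = 6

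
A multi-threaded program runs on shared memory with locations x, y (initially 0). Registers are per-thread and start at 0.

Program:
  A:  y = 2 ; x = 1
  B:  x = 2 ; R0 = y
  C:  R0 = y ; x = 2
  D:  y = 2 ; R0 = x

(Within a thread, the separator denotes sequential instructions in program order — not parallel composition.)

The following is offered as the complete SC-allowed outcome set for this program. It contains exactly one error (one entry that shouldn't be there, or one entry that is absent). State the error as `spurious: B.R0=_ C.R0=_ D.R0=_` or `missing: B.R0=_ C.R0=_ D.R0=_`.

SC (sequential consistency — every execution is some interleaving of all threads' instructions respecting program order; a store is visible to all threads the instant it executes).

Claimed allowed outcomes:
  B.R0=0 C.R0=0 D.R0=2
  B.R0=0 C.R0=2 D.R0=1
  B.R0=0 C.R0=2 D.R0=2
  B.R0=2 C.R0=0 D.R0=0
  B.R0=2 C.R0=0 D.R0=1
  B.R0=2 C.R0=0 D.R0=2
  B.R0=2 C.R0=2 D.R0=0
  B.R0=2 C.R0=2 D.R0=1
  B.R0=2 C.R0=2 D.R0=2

outcome vector order: (B.R0,C.R0,D.R0)
[SC] allowed = {0/0/1; 0/0/2; 0/2/1; 0/2/2; 2/0/0; 2/0/1; 2/0/2; 2/2/0; 2/2/1; 2/2/2}
SC∖claimed = {0/0/1}

missing: B.R0=0 C.R0=0 D.R0=1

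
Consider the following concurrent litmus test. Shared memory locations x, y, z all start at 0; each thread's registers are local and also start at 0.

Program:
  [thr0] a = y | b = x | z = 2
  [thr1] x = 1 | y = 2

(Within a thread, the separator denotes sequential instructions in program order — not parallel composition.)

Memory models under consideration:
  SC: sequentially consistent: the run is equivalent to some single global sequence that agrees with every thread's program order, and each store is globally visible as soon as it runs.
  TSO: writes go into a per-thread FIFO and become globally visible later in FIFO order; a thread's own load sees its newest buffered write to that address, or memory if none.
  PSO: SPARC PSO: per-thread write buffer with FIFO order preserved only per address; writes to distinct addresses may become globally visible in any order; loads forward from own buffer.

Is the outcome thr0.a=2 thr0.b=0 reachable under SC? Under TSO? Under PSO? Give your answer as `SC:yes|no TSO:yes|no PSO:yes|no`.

outcome vector order: (thr0.a,thr0.b)
SC (3): 0/0, 0/1, 2/1
TSO (3): 0/0, 0/1, 2/1
PSO (4): 0/0, 0/1, 2/0, 2/1
target 2/0 ∈ {PSO}

SC:no TSO:no PSO:yes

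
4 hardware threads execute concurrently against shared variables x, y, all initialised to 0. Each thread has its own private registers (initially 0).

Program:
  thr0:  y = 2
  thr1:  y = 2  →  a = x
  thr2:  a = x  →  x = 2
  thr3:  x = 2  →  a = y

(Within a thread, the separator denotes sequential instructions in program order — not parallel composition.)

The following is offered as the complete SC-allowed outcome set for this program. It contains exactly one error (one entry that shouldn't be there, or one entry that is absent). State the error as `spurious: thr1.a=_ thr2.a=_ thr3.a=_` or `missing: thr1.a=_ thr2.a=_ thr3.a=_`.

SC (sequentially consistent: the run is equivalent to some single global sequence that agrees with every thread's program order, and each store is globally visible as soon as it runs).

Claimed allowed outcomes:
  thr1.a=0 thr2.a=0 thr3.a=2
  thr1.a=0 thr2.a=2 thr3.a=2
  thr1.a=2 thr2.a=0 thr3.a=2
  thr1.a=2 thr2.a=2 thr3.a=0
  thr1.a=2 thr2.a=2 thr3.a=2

outcome vector order: (thr1.a,thr2.a,thr3.a)
under SC → (0,0,2); (0,2,2); (2,0,0); (2,0,2); (2,2,0); (2,2,2)
SC∖claimed = {(2,0,0)}

missing: thr1.a=2 thr2.a=0 thr3.a=0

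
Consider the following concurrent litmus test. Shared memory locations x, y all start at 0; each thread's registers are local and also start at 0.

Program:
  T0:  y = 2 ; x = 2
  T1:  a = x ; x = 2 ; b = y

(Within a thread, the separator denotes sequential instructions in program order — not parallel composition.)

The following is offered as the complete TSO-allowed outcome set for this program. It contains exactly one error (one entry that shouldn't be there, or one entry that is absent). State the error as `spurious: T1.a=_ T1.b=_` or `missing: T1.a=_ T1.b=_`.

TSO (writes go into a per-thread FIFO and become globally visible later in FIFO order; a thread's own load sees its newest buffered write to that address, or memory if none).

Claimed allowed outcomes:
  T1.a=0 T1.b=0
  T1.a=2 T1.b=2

outcome vector order: (T1.a,T1.b)
[TSO] allowed = {(0,0), (0,2), (2,2)}
TSO∖claimed = {(0,2)}

missing: T1.a=0 T1.b=2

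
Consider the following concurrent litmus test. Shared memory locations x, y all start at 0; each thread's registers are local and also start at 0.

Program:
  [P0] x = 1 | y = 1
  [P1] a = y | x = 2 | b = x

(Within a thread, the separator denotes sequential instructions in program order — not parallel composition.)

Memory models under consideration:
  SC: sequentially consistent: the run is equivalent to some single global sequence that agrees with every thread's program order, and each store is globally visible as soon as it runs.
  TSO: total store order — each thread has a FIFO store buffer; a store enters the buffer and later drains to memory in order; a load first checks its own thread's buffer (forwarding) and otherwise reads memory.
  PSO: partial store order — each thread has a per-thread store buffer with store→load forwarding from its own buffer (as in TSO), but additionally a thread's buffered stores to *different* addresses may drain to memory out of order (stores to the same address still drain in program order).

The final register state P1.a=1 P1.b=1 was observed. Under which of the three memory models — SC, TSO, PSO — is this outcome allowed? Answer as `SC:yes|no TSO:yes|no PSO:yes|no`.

SC:no TSO:no PSO:yes

outcome vector order: (P1.a,P1.b)
[SC] allowed = {(0,1), (0,2), (1,2)}
[TSO] allowed = {(0,1), (0,2), (1,2)}
[PSO] allowed = {(0,1), (0,2), (1,1), (1,2)}
target (1,1) ∈ {PSO}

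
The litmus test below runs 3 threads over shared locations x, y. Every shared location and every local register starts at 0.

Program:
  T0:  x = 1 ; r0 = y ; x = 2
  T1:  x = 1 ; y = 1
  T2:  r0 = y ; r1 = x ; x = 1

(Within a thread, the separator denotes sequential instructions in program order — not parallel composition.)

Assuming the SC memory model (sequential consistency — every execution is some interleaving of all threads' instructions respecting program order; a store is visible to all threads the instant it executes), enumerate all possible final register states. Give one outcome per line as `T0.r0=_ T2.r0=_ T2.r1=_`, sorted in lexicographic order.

T0.r0=0 T2.r0=0 T2.r1=0
T0.r0=0 T2.r0=0 T2.r1=1
T0.r0=0 T2.r0=0 T2.r1=2
T0.r0=0 T2.r0=1 T2.r1=1
T0.r0=0 T2.r0=1 T2.r1=2
T0.r0=1 T2.r0=0 T2.r1=0
T0.r0=1 T2.r0=0 T2.r1=1
T0.r0=1 T2.r0=0 T2.r1=2
T0.r0=1 T2.r0=1 T2.r1=1
T0.r0=1 T2.r0=1 T2.r1=2

outcome vector order: (T0.r0,T2.r0,T2.r1)
|SC outcomes| = 10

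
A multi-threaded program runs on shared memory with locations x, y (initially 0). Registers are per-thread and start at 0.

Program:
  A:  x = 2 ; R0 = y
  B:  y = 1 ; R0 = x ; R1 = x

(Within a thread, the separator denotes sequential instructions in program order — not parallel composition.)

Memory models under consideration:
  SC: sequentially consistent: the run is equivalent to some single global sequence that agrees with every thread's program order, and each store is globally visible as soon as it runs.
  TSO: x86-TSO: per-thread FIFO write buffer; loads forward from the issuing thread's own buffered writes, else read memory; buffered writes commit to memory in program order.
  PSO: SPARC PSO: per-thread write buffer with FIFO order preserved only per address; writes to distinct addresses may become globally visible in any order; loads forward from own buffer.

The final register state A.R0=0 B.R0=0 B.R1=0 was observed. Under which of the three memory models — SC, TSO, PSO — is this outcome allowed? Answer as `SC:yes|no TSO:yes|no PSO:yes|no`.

outcome vector order: (A.R0,B.R0,B.R1)
[SC] allowed = {0/2/2; 1/0/0; 1/0/2; 1/2/2}
[TSO] allowed = {0/0/0; 0/0/2; 0/2/2; 1/0/0; 1/0/2; 1/2/2}
[PSO] allowed = {0/0/0; 0/0/2; 0/2/2; 1/0/0; 1/0/2; 1/2/2}
target 0/0/0 ∈ {TSO,PSO}

SC:no TSO:yes PSO:yes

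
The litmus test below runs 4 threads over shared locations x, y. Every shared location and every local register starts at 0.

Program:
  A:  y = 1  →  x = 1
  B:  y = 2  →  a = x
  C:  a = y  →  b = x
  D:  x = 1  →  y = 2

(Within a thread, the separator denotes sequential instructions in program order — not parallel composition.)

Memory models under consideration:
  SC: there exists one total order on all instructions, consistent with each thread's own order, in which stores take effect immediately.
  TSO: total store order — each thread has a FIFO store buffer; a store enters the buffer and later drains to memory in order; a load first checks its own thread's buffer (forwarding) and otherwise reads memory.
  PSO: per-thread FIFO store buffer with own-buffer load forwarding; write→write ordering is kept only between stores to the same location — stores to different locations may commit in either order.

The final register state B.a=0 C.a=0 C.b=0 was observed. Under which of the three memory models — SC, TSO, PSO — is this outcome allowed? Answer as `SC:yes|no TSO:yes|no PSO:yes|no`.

outcome vector order: (B.a,C.a,C.b)
SC: 12 outcomes — {<0 0 0>, <0 0 1>, <0 1 0>, <0 1 1>, <0 2 0>, <0 2 1>, <1 0 0>, <1 0 1>, <1 1 0>, <1 1 1>, <1 2 0>, <1 2 1>}
TSO: 12 outcomes — {<0 0 0>, <0 0 1>, <0 1 0>, <0 1 1>, <0 2 0>, <0 2 1>, <1 0 0>, <1 0 1>, <1 1 0>, <1 1 1>, <1 2 0>, <1 2 1>}
PSO: 12 outcomes — {<0 0 0>, <0 0 1>, <0 1 0>, <0 1 1>, <0 2 0>, <0 2 1>, <1 0 0>, <1 0 1>, <1 1 0>, <1 1 1>, <1 2 0>, <1 2 1>}
target <0 0 0> ∈ {SC,TSO,PSO}

SC:yes TSO:yes PSO:yes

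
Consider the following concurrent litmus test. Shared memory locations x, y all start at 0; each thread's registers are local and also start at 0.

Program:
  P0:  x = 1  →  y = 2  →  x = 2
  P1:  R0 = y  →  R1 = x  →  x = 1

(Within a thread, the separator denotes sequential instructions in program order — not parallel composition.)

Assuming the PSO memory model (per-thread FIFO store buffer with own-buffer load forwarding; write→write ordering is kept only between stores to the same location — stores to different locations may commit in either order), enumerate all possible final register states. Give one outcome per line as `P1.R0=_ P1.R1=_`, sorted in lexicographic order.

P1.R0=0 P1.R1=0
P1.R0=0 P1.R1=1
P1.R0=0 P1.R1=2
P1.R0=2 P1.R1=0
P1.R0=2 P1.R1=1
P1.R0=2 P1.R1=2

outcome vector order: (P1.R0,P1.R1)
|PSO outcomes| = 6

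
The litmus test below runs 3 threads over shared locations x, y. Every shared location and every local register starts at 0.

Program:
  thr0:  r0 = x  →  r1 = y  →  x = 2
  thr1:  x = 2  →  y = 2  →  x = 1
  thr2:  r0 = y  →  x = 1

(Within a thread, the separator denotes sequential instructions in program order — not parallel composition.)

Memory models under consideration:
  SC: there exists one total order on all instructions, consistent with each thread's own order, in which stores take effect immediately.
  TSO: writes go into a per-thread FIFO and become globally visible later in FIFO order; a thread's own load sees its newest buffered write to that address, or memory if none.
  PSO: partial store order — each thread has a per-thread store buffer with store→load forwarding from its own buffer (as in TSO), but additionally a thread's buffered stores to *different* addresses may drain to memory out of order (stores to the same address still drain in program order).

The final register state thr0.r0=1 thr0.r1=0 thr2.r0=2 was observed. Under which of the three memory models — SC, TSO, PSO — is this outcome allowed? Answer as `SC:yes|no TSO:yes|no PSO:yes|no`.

SC:no TSO:no PSO:yes

outcome vector order: (thr0.r0,thr0.r1,thr2.r0)
SC: 11 outcomes — {000 002 020 022 100 120 122 200 202 220 222}
TSO: 11 outcomes — {000 002 020 022 100 120 122 200 202 220 222}
PSO: 12 outcomes — {000 002 020 022 100 102 120 122 200 202 220 222}
target 102 ∈ {PSO}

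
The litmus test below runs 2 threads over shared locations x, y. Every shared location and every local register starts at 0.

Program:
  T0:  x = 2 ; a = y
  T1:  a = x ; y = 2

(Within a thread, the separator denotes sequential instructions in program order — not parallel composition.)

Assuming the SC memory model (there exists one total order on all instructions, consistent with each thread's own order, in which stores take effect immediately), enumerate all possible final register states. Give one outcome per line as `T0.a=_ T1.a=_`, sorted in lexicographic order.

T0.a=0 T1.a=0
T0.a=0 T1.a=2
T0.a=2 T1.a=0
T0.a=2 T1.a=2

outcome vector order: (T0.a,T1.a)
|SC outcomes| = 4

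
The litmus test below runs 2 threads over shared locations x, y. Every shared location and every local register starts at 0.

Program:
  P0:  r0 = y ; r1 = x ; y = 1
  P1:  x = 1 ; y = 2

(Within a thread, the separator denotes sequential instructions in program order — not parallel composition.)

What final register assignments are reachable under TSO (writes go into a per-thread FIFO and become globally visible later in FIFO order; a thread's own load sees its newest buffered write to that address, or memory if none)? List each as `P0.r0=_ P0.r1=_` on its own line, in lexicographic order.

outcome vector order: (P0.r0,P0.r1)
|TSO outcomes| = 3

P0.r0=0 P0.r1=0
P0.r0=0 P0.r1=1
P0.r0=2 P0.r1=1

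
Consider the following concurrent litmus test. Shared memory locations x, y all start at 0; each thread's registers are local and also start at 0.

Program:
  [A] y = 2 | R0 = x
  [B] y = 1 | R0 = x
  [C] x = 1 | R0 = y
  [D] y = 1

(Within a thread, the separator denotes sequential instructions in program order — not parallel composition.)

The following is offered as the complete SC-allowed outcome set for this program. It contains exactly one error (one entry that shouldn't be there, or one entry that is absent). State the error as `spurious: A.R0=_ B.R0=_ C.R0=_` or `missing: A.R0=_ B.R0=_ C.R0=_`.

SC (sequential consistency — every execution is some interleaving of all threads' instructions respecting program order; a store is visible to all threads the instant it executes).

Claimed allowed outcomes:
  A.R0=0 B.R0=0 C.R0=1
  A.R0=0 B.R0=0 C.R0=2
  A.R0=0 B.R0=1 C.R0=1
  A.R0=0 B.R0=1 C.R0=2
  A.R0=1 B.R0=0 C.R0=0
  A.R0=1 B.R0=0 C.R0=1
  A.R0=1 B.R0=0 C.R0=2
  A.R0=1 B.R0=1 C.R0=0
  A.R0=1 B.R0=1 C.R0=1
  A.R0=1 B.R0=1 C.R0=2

spurious: A.R0=1 B.R0=0 C.R0=0

outcome vector order: (A.R0,B.R0,C.R0)
SC (9): 0/0/1 0/0/2 0/1/1 0/1/2 1/0/1 1/0/2 1/1/0 1/1/1 1/1/2
claimed∖SC = {1/0/0}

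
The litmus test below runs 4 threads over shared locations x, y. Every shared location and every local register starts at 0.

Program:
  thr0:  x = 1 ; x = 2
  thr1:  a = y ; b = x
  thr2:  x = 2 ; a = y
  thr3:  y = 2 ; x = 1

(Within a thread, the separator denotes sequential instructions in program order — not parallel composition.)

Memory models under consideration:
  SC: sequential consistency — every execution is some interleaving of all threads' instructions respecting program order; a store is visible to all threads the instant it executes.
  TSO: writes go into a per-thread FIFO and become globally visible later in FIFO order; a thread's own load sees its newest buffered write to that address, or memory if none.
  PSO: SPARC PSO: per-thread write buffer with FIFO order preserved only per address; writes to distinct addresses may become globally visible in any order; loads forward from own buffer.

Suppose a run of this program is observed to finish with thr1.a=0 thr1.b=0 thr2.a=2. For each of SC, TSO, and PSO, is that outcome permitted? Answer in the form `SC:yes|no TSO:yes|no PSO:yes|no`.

outcome vector order: (thr1.a,thr1.b,thr2.a)
[SC] allowed = {<0 0 0> <0 0 2> <0 1 0> <0 1 2> <0 2 0> <0 2 2> <2 0 2> <2 1 0> <2 1 2> <2 2 0> <2 2 2>}
[TSO] allowed = {<0 0 0> <0 0 2> <0 1 0> <0 1 2> <0 2 0> <0 2 2> <2 0 0> <2 0 2> <2 1 0> <2 1 2> <2 2 0> <2 2 2>}
[PSO] allowed = {<0 0 0> <0 0 2> <0 1 0> <0 1 2> <0 2 0> <0 2 2> <2 0 0> <2 0 2> <2 1 0> <2 1 2> <2 2 0> <2 2 2>}
target <0 0 2> ∈ {SC,TSO,PSO}

SC:yes TSO:yes PSO:yes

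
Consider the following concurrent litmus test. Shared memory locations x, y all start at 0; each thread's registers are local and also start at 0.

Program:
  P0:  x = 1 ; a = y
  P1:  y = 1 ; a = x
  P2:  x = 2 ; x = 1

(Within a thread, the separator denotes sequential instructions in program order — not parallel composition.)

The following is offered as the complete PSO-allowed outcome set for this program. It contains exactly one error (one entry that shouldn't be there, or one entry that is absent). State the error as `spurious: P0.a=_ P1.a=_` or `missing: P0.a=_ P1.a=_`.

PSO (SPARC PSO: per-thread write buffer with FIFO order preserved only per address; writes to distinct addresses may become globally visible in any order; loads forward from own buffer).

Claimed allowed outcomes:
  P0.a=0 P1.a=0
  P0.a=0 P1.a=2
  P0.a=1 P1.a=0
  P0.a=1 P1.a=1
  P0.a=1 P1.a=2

missing: P0.a=0 P1.a=1

outcome vector order: (P0.a,P1.a)
under PSO → 00, 01, 02, 10, 11, 12
PSO∖claimed = {01}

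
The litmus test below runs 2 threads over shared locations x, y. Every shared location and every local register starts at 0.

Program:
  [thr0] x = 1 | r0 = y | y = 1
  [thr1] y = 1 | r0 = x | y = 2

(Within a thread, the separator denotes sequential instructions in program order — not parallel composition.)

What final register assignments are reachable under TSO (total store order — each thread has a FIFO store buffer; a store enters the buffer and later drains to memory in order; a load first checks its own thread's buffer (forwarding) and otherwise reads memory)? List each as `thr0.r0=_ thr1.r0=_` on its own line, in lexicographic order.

outcome vector order: (thr0.r0,thr1.r0)
|TSO outcomes| = 6

thr0.r0=0 thr1.r0=0
thr0.r0=0 thr1.r0=1
thr0.r0=1 thr1.r0=0
thr0.r0=1 thr1.r0=1
thr0.r0=2 thr1.r0=0
thr0.r0=2 thr1.r0=1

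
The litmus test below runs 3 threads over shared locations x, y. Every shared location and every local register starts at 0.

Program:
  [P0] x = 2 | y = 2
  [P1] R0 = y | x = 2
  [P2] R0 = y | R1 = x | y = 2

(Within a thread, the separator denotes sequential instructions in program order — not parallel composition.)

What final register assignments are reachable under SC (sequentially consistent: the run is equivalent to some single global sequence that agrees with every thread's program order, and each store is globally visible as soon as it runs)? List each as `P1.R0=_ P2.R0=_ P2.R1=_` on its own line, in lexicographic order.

outcome vector order: (P1.R0,P2.R0,P2.R1)
|SC outcomes| = 6

P1.R0=0 P2.R0=0 P2.R1=0
P1.R0=0 P2.R0=0 P2.R1=2
P1.R0=0 P2.R0=2 P2.R1=2
P1.R0=2 P2.R0=0 P2.R1=0
P1.R0=2 P2.R0=0 P2.R1=2
P1.R0=2 P2.R0=2 P2.R1=2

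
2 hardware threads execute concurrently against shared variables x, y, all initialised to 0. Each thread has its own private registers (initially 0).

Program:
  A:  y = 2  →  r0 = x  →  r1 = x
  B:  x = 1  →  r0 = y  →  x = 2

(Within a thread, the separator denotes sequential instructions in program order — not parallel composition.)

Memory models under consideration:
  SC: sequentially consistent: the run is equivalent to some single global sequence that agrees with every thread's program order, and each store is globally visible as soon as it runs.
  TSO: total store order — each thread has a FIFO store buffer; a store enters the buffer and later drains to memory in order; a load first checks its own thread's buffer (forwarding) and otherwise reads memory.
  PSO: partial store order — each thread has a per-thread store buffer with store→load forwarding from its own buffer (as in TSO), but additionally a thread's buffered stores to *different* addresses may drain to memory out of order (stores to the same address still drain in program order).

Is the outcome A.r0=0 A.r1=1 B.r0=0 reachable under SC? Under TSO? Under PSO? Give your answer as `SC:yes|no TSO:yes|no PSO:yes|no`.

outcome vector order: (A.r0,A.r1,B.r0)
under SC → 0/0/2; 0/1/2; 0/2/2; 1/1/0; 1/1/2; 1/2/0; 1/2/2; 2/2/0; 2/2/2
under TSO → 0/0/0; 0/0/2; 0/1/0; 0/1/2; 0/2/0; 0/2/2; 1/1/0; 1/1/2; 1/2/0; 1/2/2; 2/2/0; 2/2/2
under PSO → 0/0/0; 0/0/2; 0/1/0; 0/1/2; 0/2/0; 0/2/2; 1/1/0; 1/1/2; 1/2/0; 1/2/2; 2/2/0; 2/2/2
target 0/1/0 ∈ {TSO,PSO}

SC:no TSO:yes PSO:yes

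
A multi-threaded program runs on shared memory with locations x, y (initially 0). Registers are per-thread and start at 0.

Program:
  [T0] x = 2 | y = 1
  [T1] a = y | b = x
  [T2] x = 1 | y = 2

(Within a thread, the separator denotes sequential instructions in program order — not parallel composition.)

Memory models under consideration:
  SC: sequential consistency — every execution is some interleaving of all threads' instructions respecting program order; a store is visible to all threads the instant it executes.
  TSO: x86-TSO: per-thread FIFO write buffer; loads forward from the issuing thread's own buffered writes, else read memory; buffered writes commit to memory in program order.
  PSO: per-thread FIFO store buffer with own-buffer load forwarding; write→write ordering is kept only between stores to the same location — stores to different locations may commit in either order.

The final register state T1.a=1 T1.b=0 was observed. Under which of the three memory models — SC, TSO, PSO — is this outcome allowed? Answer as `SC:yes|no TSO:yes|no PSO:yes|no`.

outcome vector order: (T1.a,T1.b)
under SC → 0/0; 0/1; 0/2; 1/1; 1/2; 2/1; 2/2
under TSO → 0/0; 0/1; 0/2; 1/1; 1/2; 2/1; 2/2
under PSO → 0/0; 0/1; 0/2; 1/0; 1/1; 1/2; 2/0; 2/1; 2/2
target 1/0 ∈ {PSO}

SC:no TSO:no PSO:yes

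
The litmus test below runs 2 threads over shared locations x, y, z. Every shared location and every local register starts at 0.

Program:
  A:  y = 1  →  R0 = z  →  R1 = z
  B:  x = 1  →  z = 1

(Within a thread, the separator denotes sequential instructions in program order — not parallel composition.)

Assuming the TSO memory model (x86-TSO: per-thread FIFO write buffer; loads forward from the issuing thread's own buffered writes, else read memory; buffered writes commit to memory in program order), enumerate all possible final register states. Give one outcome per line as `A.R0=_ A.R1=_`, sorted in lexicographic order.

outcome vector order: (A.R0,A.R1)
|TSO outcomes| = 3

A.R0=0 A.R1=0
A.R0=0 A.R1=1
A.R0=1 A.R1=1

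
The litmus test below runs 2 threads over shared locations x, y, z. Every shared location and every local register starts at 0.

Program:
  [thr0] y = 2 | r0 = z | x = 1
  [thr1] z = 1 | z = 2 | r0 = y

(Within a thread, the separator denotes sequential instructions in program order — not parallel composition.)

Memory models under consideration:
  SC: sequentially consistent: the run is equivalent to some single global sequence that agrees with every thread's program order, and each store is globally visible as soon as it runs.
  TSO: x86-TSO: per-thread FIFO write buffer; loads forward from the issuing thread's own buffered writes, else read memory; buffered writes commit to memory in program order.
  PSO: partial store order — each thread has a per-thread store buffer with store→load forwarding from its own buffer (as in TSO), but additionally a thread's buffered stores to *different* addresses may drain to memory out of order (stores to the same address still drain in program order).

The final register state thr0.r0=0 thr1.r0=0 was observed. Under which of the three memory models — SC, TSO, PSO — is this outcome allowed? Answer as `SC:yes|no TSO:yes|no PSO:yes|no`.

SC:no TSO:yes PSO:yes

outcome vector order: (thr0.r0,thr1.r0)
SC (4): <0 2> <1 2> <2 0> <2 2>
TSO (6): <0 0> <0 2> <1 0> <1 2> <2 0> <2 2>
PSO (6): <0 0> <0 2> <1 0> <1 2> <2 0> <2 2>
target <0 0> ∈ {TSO,PSO}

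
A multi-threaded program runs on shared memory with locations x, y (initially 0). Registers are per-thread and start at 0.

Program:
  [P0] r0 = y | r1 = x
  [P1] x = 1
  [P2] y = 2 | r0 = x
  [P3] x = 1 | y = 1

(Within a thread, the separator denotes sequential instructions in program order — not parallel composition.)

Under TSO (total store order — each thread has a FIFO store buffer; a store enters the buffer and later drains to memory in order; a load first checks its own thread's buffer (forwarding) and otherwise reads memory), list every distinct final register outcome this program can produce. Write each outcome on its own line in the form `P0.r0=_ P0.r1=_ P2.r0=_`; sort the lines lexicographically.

outcome vector order: (P0.r0,P0.r1,P2.r0)
|TSO outcomes| = 10

P0.r0=0 P0.r1=0 P2.r0=0
P0.r0=0 P0.r1=0 P2.r0=1
P0.r0=0 P0.r1=1 P2.r0=0
P0.r0=0 P0.r1=1 P2.r0=1
P0.r0=1 P0.r1=1 P2.r0=0
P0.r0=1 P0.r1=1 P2.r0=1
P0.r0=2 P0.r1=0 P2.r0=0
P0.r0=2 P0.r1=0 P2.r0=1
P0.r0=2 P0.r1=1 P2.r0=0
P0.r0=2 P0.r1=1 P2.r0=1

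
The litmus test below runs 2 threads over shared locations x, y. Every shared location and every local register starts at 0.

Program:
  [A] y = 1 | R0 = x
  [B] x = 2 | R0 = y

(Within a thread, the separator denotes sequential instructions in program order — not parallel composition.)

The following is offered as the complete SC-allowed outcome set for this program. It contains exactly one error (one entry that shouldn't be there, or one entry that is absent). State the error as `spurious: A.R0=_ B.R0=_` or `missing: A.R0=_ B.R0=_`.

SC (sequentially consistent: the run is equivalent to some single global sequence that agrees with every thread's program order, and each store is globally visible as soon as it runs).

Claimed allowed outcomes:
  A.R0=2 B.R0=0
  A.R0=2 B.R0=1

outcome vector order: (A.R0,B.R0)
under SC → 01, 20, 21
SC∖claimed = {01}

missing: A.R0=0 B.R0=1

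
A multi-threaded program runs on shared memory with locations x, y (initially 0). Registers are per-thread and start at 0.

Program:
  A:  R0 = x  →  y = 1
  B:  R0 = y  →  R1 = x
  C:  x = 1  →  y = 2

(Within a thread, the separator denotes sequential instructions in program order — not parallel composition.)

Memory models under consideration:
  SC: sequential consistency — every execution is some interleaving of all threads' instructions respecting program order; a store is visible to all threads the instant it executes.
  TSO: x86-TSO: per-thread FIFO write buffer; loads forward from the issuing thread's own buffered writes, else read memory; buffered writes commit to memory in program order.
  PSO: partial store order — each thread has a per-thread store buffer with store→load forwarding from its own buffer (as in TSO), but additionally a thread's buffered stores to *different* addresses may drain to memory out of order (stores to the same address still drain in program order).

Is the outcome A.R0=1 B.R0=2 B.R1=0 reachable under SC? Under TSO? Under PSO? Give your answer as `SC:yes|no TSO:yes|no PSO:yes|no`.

outcome vector order: (A.R0,B.R0,B.R1)
under SC → 000 001 010 011 021 100 101 111 121
under TSO → 000 001 010 011 021 100 101 111 121
under PSO → 000 001 010 011 020 021 100 101 111 120 121
target 120 ∈ {PSO}

SC:no TSO:no PSO:yes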